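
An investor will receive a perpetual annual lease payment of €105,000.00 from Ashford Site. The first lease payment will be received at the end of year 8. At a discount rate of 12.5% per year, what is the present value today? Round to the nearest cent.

Value at end of year 7: C / r = €105,000.00 / 0.125 = €840,000.0000
Discount to today: PV = €840,000.0000 / (1 + 0.125)^7 = €840,000.0000 / 2.280697 = €368,308.40

€368308.40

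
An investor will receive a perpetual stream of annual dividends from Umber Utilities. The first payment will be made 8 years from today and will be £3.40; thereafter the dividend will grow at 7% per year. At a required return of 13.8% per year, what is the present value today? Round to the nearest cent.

Value at end of year 7: C₁ / (r − g) = £3.40 / (0.138 − 0.07) = £50.0000
Discount to today: PV = £50.0000 / (1 + 0.138)^7 = £50.0000 / 2.471700 = £20.23

£20.23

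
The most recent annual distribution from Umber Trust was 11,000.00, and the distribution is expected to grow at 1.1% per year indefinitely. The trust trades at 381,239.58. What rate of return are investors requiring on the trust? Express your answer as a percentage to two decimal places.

D₁ = 11,000.00 × 1.011 = 11,121.0000
P = D₁/(r − g) ⇒ r = D₁/P + g = 11,121.0000/381,239.58 + 0.011 = 0.029171 + 0.011 = 0.040171

4.02%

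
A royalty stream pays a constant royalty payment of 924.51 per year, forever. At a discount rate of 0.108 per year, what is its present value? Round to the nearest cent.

Level perpetuity: PV = C / r = 924.51 / 0.108 = 8,560.28

8560.28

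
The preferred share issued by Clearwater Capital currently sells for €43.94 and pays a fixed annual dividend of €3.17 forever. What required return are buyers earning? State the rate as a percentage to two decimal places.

7.21%

P = C/r ⇒ r = C/P = €3.17/€43.94 = 0.072144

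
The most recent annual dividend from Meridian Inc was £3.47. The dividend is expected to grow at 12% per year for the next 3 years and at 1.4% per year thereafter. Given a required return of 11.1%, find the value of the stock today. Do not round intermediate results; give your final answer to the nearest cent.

£47.74

D_1 = 3.88640
D_2 = 4.35277
D_3 = 4.87510
Terminal value at year 3: TV = D_3×(1+g_2)/(r−g_2) = 4.94335/0.097 = 50.96239
P_0 = D_1/(1+r)^1 + D_2/(1+r)^2 + D_3/(1+r)^3 + TV/(1+r)^3
    = 3.49811 + 3.52645 + 3.55501 + 37.16273 = 47.74230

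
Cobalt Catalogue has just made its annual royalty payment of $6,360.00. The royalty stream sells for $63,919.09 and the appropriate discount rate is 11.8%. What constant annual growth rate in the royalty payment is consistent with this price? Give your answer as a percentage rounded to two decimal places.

1.68%

P = D₀(1+g)/(r−g) ⇒ P(r−g) = D₀(1+g) ⇒ g(P+D₀) = P·r − D₀
g = (P·r − D₀)/(P + D₀) = ($63,919.09×0.118 − $6,360.00) / ($63,919.09 + $6,360.00) = 0.016825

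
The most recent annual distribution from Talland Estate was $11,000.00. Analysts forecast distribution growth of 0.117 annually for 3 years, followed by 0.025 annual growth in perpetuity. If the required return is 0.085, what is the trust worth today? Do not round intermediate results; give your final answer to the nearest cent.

$240023.69

D_1 = 12287.00000
D_2 = 13724.57900
D_3 = 15330.35474
Terminal value at year 3: TV = D_3×(1+g_2)/(r−g_2) = 15713.61361/0.06 = 261893.56019
P_0 = D_1/(1+r)^1 + D_2/(1+r)^2 + D_3/(1+r)^3 + TV/(1+r)^3
    = 11324.42396 + 11658.41619 + 12002.25888 + 205038.58920 = 240023.68824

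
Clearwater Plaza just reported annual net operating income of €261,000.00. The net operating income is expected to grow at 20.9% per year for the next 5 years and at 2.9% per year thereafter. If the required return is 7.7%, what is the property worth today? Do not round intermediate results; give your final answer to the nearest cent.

D_1 = 315549.00000
D_2 = 381498.74100
D_3 = 461231.97787
D_4 = 557629.46124
D_5 = 674174.01864
Terminal value at year 5: TV = D_5×(1+g_2)/(r−g_2) = 693725.06518/0.048 = 14452605.52467
P_0 = D_1/(1+r)^1 + D_2/(1+r)^2 + D_3/(1+r)^3 + D_4/(1+r)^4 + D_5/(1+r)^5 + TV/(1+r)^5
    = 292988.85794 + 328898.35585 + 369209.01785 + 414460.26237 + 465257.62044 + 9973960.23808 = 11844774.35252

€11844774.35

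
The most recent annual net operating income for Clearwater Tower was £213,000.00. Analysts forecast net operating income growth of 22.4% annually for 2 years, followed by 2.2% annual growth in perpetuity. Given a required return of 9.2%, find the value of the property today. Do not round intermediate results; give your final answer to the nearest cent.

D_1 = 260712.00000
D_2 = 319111.48800
Terminal value at year 2: TV = D_2×(1+g_2)/(r−g_2) = 326131.94074/0.07 = 4659027.72480
P_0 = D_1/(1+r)^1 + D_2/(1+r)^2 + TV/(1+r)^2
    = 238747.25275 + 267606.81077 + 3907059.43727 = 4413413.50078

£4413413.50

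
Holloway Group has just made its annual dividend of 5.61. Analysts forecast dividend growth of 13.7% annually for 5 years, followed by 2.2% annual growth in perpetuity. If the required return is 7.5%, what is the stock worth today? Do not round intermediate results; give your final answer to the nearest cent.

D_1 = 6.37857
D_2 = 7.25243
D_3 = 8.24602
D_4 = 9.37572
D_5 = 10.66020
Terminal value at year 5: TV = D_5×(1+g_2)/(r−g_2) = 10.89472/0.053 = 205.56076
P_0 = D_1/(1+r)^1 + D_2/(1+r)^2 + D_3/(1+r)^3 + D_4/(1+r)^4 + D_5/(1+r)^5 + TV/(1+r)^5
    = 5.93355 + 6.27577 + 6.63772 + 7.02055 + 7.42545 + 143.18512 = 176.47816

176.48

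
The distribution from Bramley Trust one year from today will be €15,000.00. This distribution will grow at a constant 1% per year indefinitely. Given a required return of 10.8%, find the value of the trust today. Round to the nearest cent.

Growing perpetuity: P = D₁ / (r − g) = €15,000.0000 / (0.108 − 0.01) = €153,061.22

€153061.22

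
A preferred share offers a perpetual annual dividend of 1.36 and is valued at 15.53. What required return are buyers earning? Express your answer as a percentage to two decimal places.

8.76%

P = C/r ⇒ r = C/P = 1.36/15.53 = 0.087572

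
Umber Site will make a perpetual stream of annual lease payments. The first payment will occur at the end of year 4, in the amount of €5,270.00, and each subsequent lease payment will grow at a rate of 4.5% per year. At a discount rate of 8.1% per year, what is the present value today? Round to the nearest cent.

€115886.02

Value at end of year 3: C₁ / (r − g) = €5,270.00 / (0.081 − 0.045) = €146,388.8889
Discount to today: PV = €146,388.8889 / (1 + 0.081)^3 = €146,388.8889 / 1.263214 = €115,886.02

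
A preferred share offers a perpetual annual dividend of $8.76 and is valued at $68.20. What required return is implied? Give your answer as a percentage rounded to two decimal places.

P = C/r ⇒ r = C/P = $8.76/$68.20 = 0.128446

12.84%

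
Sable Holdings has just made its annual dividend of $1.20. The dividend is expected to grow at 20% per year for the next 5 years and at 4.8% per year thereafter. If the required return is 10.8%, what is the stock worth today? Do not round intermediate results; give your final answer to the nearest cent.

$38.90

D_1 = 1.44000
D_2 = 1.72800
D_3 = 2.07360
D_4 = 2.48832
D_5 = 2.98598
Terminal value at year 5: TV = D_5×(1+g_2)/(r−g_2) = 3.12931/0.06 = 52.15519
P_0 = D_1/(1+r)^1 + D_2/(1+r)^2 + D_3/(1+r)^3 + D_4/(1+r)^4 + D_5/(1+r)^5 + TV/(1+r)^5
    = 1.29964 + 1.40755 + 1.52442 + 1.65100 + 1.78809 + 31.23192 = 38.90262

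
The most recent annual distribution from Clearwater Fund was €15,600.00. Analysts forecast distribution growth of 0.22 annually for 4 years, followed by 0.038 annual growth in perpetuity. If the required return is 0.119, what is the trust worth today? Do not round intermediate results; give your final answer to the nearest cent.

€360269.03

D_1 = 19032.00000
D_2 = 23219.04000
D_3 = 28327.22880
D_4 = 34559.21914
Terminal value at year 4: TV = D_4×(1+g_2)/(r−g_2) = 35872.46946/0.081 = 442869.99337
P_0 = D_1/(1+r)^1 + D_2/(1+r)^2 + D_3/(1+r)^3 + D_4/(1+r)^4 + TV/(1+r)^4
    = 17008.04290 + 18543.17456 + 20216.86592 + 22041.62325 + 282459.32021 = 360269.02684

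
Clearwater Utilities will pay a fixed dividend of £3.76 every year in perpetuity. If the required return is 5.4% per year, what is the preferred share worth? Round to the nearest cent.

£69.63

Level perpetuity: PV = C / r = £3.76 / 0.054 = £69.63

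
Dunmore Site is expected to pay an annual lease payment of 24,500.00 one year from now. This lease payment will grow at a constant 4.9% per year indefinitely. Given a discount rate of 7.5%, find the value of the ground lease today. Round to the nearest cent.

Growing perpetuity: P = D₁ / (r − g) = 24,500.0000 / (0.075 − 0.049) = 942,307.69

942307.69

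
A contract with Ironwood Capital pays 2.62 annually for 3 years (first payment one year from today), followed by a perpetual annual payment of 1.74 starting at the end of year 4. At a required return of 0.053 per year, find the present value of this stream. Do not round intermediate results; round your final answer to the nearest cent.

35.21

PV of 3-year annuity: 2.62 × [1 − (1+0.053)^−3] / 0.053 = 7.09499
Perpetuity value at year 3: 1.74 / 0.053 = 32.83019
PV of perpetuity: 32.83019 / (1+0.053)^3 = 28.11825
Total PV = 7.09499 + 28.11825 = 35.21324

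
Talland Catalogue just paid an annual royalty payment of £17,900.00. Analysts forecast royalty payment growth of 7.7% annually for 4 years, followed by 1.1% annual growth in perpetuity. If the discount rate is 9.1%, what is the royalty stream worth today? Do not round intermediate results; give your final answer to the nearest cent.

£284153.94

D_1 = 19278.30000
D_2 = 20762.72910
D_3 = 22361.45924
D_4 = 24083.29160
Terminal value at year 4: TV = D_4×(1+g_2)/(r−g_2) = 24348.20781/0.08 = 304352.59762
P_0 = D_1/(1+r)^1 + D_2/(1+r)^2 + D_3/(1+r)^3 + D_4/(1+r)^4 + TV/(1+r)^4
    = 17670.30247 + 17443.55249 + 17219.71222 + 16998.74433 + 214821.63142 = 284153.94293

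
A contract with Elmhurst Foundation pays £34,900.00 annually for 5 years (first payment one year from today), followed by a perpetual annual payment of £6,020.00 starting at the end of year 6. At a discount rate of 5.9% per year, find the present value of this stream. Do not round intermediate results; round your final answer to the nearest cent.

£224018.63

PV of 5-year annuity: £34,900.00 × [1 − (1+0.059)^−5] / 0.059 = 147412.29199
Perpetuity value at year 5: £6,020.00 / 0.059 = 102033.89831
PV of perpetuity: 102033.89831 / (1+0.059)^5 = 76606.33390
Total PV = 147412.29199 + 76606.33390 = 224018.62589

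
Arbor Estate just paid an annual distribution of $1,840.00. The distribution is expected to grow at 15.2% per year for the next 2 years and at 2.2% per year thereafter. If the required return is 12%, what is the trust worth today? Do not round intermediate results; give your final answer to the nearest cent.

$24139.94

D_1 = 2119.68000
D_2 = 2441.87136
Terminal value at year 2: TV = D_2×(1+g_2)/(r−g_2) = 2495.59253/0.098 = 25465.22990
P_0 = D_1/(1+r)^1 + D_2/(1+r)^2 + TV/(1+r)^2
    = 1892.57143 + 1946.64490 + 20300.72536 = 24139.94169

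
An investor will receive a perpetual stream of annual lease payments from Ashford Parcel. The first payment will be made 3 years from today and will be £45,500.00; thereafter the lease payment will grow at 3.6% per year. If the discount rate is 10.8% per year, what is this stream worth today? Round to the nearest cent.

£514753.58

Value at end of year 2: C₁ / (r − g) = £45,500.00 / (0.108 − 0.036) = £631,944.4444
Discount to today: PV = £631,944.4444 / (1 + 0.108)^2 = £631,944.4444 / 1.227664 = £514,753.58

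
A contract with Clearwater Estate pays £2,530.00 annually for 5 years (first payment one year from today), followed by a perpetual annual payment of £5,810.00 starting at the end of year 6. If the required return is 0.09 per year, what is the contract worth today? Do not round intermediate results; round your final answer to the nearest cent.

PV of 5-year annuity: £2,530.00 × [1 − (1+0.09)^−5] / 0.09 = 9840.81770
Perpetuity value at year 5: £5,810.00 / 0.09 = 64555.55556
PV of perpetuity: 64555.55556 / (1+0.09)^5 = 41956.68172
Total PV = 9840.81770 + 41956.68172 = 51797.49941

£51797.50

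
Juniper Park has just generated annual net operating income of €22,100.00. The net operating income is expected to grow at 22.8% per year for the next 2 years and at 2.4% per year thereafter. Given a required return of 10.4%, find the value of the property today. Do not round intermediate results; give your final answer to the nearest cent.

D_1 = 27138.80000
D_2 = 33326.44640
Terminal value at year 2: TV = D_2×(1+g_2)/(r−g_2) = 34126.28111/0.08 = 426578.51392
P_0 = D_1/(1+r)^1 + D_2/(1+r)^2 + TV/(1+r)^2
    = 24582.24638 + 27343.29579 + 349994.18610 = 401919.72826

€401919.73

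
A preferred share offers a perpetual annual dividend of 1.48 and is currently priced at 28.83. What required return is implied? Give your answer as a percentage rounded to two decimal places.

5.13%

P = C/r ⇒ r = C/P = 1.48/28.83 = 0.051335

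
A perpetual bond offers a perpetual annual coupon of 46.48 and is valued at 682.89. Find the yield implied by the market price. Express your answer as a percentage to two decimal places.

6.81%

P = C/r ⇒ r = C/P = 46.48/682.89 = 0.068064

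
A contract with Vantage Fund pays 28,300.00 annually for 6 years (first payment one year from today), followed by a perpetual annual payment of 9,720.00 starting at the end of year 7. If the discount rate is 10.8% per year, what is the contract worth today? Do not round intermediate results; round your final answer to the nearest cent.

PV of 6-year annuity: 28,300.00 × [1 − (1+0.108)^−6] / 0.108 = 120417.19107
Perpetuity value at year 6: 9,720.00 / 0.108 = 90000.00000
PV of perpetuity: 90000.00000 / (1+0.108)^6 = 48641.16264
Total PV = 120417.19107 + 48641.16264 = 169058.35371

169058.35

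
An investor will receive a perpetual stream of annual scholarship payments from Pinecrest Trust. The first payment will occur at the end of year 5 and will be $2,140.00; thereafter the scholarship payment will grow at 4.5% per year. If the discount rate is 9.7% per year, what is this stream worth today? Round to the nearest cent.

Value at end of year 4: C₁ / (r − g) = $2,140.00 / (0.097 − 0.045) = $41,153.8462
Discount to today: PV = $41,153.8462 / (1 + 0.097)^4 = $41,153.8462 / 1.448193 = $28,417.37

$28417.37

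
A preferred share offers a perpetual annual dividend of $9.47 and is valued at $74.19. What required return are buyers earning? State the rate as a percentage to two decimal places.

P = C/r ⇒ r = C/P = $9.47/$74.19 = 0.127645

12.76%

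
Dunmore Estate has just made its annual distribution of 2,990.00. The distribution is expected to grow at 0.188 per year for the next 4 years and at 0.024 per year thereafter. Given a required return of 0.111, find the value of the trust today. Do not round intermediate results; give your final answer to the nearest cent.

D_1 = 3552.12000
D_2 = 4219.91856
D_3 = 5013.26325
D_4 = 5955.75674
Terminal value at year 4: TV = D_4×(1+g_2)/(r−g_2) = 6098.69490/0.087 = 70099.94140
P_0 = D_1/(1+r)^1 + D_2/(1+r)^2 + D_3/(1+r)^3 + D_4/(1+r)^4 + TV/(1+r)^4
    = 3197.22772 + 3418.81776 + 3655.76553 + 3909.13542 + 46010.97318 = 60191.91961

60191.92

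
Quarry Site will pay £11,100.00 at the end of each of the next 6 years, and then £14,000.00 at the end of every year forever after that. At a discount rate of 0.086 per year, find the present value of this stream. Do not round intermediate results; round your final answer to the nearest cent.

PV of 6-year annuity: £11,100.00 × [1 − (1+0.086)^−6] / 0.086 = 50393.16883
Perpetuity value at year 6: £14,000.00 / 0.086 = 162790.69767
PV of perpetuity: 162790.69767 / (1+0.086)^6 = 99231.74600
Total PV = 50393.16883 + 99231.74600 = 149624.91483

£149624.91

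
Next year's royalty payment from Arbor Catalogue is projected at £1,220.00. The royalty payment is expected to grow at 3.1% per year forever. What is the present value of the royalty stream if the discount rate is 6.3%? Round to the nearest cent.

Growing perpetuity: P = D₁ / (r − g) = £1,220.0000 / (0.063 − 0.031) = £38,125.00

£38125.00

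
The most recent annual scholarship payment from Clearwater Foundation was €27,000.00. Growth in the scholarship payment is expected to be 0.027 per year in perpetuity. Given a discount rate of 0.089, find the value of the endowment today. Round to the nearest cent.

€447241.94

D₁ = D₀ × (1 + g) = €27,000.00 × 1.027 = €27,729.0000
Growing perpetuity: P = D₁ / (r − g) = €27,729.0000 / (0.089 − 0.027) = €447,241.94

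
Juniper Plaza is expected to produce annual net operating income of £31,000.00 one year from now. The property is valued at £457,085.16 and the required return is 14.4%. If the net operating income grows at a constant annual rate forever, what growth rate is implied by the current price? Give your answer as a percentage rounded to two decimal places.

P = D₁/(r−g) ⇒ g = r − D₁/P = 0.144 − £31,000.00/£457,085.16 = 0.076179

7.62%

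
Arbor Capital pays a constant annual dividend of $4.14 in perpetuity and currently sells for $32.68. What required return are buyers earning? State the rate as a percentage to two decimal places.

P = C/r ⇒ r = C/P = $4.14/$32.68 = 0.126683

12.67%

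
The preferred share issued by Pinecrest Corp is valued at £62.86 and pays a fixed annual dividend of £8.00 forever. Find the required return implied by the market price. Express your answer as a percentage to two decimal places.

P = C/r ⇒ r = C/P = £8.00/£62.86 = 0.127267

12.73%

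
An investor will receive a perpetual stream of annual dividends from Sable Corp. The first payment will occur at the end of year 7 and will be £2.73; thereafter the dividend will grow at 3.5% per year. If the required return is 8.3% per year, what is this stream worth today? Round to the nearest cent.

Value at end of year 6: C₁ / (r − g) = £2.73 / (0.083 − 0.035) = £56.8750
Discount to today: PV = £56.8750 / (1 + 0.083)^6 = £56.8750 / 1.613507 = £35.25

£35.25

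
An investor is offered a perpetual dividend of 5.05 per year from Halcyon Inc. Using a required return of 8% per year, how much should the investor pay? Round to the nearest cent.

Level perpetuity: PV = C / r = 5.05 / 0.08 = 63.13

63.13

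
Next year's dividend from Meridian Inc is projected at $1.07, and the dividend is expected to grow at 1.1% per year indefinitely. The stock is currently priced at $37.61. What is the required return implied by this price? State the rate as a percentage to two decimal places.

P = D₁/(r − g) ⇒ r = D₁/P + g = $1.0700/$37.61 + 0.011 = 0.028450 + 0.011 = 0.039450

3.94%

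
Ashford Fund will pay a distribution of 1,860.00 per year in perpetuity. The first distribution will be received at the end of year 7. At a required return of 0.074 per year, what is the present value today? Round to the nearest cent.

16377.80

Value at end of year 6: C / r = 1,860.00 / 0.074 = 25,135.1351
Discount to today: PV = 25,135.1351 / (1 + 0.074)^6 = 25,135.1351 / 1.534708 = 16,377.80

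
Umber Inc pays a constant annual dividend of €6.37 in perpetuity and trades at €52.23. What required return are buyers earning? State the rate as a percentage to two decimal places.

P = C/r ⇒ r = C/P = €6.37/€52.23 = 0.121961

12.20%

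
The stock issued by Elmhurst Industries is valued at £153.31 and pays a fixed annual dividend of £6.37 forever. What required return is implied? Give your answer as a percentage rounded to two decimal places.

4.15%

P = C/r ⇒ r = C/P = £6.37/£153.31 = 0.041550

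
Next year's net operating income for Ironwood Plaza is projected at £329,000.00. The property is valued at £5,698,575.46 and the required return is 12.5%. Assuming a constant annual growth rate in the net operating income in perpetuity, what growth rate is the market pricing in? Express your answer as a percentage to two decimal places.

6.73%

P = D₁/(r−g) ⇒ g = r − D₁/P = 0.125 − £329,000.00/£5,698,575.46 = 0.067266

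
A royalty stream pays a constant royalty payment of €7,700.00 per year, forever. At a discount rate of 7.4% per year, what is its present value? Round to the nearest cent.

Level perpetuity: PV = C / r = €7,700.00 / 0.074 = €104,054.05

€104054.05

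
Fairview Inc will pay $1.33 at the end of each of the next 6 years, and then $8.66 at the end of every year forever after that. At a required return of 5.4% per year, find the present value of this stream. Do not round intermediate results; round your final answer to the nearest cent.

$123.64

PV of 6-year annuity: $1.33 × [1 − (1+0.054)^−6] / 0.054 = 6.66517
Perpetuity value at year 6: $8.66 / 0.054 = 160.37037
PV of perpetuity: 160.37037 / (1+0.054)^6 = 116.97161
Total PV = 6.66517 + 116.97161 = 123.63678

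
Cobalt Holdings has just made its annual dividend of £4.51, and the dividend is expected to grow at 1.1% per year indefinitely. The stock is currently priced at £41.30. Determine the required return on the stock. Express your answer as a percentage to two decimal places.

12.14%

D₁ = £4.51 × 1.011 = £4.5596
P = D₁/(r − g) ⇒ r = D₁/P + g = £4.5596/£41.30 + 0.011 = 0.110402 + 0.011 = 0.121402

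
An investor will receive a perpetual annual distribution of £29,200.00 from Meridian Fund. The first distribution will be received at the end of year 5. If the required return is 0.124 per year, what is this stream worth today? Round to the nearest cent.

£147535.29

Value at end of year 4: C / r = £29,200.00 / 0.124 = £235,483.8710
Discount to today: PV = £235,483.8710 / (1 + 0.124)^4 = £235,483.8710 / 1.596119 = £147,535.29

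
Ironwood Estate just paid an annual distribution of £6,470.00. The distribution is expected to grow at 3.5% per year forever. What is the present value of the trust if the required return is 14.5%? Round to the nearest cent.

D₁ = D₀ × (1 + g) = £6,470.00 × 1.035 = £6,696.4500
Growing perpetuity: P = D₁ / (r − g) = £6,696.4500 / (0.145 − 0.035) = £60,876.82

£60876.82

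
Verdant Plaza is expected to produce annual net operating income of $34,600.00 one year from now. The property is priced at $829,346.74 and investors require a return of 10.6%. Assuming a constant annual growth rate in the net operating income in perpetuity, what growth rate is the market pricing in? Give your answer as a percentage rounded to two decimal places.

6.43%

P = D₁/(r−g) ⇒ g = r − D₁/P = 0.106 − $34,600.00/$829,346.74 = 0.064280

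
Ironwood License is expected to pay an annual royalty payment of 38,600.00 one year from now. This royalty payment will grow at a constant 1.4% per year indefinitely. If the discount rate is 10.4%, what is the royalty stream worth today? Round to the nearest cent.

428888.89

Growing perpetuity: P = D₁ / (r − g) = 38,600.0000 / (0.104 − 0.014) = 428,888.89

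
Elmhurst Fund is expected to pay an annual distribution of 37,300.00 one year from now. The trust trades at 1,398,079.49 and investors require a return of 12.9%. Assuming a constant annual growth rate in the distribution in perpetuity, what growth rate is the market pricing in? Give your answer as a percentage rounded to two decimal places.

10.23%

P = D₁/(r−g) ⇒ g = r − D₁/P = 0.129 − 37,300.00/1,398,079.49 = 0.102321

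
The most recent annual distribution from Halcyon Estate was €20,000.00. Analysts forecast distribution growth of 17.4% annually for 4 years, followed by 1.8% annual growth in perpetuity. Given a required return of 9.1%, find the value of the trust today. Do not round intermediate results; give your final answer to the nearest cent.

D_1 = 23480.00000
D_2 = 27565.52000
D_3 = 32361.92048
D_4 = 37992.89464
Terminal value at year 4: TV = D_4×(1+g_2)/(r−g_2) = 38676.76675/0.073 = 529818.72256
P_0 = D_1/(1+r)^1 + D_2/(1+r)^2 + D_3/(1+r)^3 + D_4/(1+r)^4 + TV/(1+r)^4
    = 21521.53987 + 23158.83392 + 24920.68838 + 26816.57943 + 373962.71044 = 470380.35205

€470380.35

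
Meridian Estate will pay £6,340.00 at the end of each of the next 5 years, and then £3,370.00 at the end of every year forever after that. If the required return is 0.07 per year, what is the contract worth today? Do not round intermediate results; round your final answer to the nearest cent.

£60320.44

PV of 5-year annuity: £6,340.00 × [1 − (1+0.07)^−5] / 0.07 = 25995.25174
Perpetuity value at year 5: £3,370.00 / 0.07 = 48142.85714
PV of perpetuity: 48142.85714 / (1+0.07)^5 = 34325.19178
Total PV = 25995.25174 + 34325.19178 = 60320.44353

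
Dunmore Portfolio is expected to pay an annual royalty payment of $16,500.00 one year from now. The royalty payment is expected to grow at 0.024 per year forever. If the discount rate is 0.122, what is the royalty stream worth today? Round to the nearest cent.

$168367.35

Growing perpetuity: P = D₁ / (r − g) = $16,500.0000 / (0.122 − 0.024) = $168,367.35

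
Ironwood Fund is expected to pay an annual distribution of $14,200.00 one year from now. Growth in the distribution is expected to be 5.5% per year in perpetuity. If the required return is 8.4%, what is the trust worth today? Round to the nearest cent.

Growing perpetuity: P = D₁ / (r − g) = $14,200.0000 / (0.084 − 0.055) = $489,655.17

$489655.17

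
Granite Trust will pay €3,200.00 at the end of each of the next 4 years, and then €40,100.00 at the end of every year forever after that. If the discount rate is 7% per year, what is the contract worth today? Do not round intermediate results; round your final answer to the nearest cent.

PV of 4-year annuity: €3,200.00 × [1 − (1+0.07)^−4] / 0.07 = 10839.07602
Perpetuity value at year 4: €40,100.00 / 0.07 = 572857.14286
PV of perpetuity: 572857.14286 / (1+0.07)^4 = 437029.97147
Total PV = 10839.07602 + 437029.97147 = 447869.04749

€447869.05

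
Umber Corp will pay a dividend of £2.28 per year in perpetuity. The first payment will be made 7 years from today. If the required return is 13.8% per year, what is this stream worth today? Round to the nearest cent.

£7.61

Value at end of year 6: C / r = £2.28 / 0.138 = £16.5217
Discount to today: PV = £16.5217 / (1 + 0.138)^6 = £16.5217 / 2.171969 = £7.61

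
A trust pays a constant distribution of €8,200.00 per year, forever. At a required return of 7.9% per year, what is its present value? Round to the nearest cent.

Level perpetuity: PV = C / r = €8,200.00 / 0.079 = €103,797.47

€103797.47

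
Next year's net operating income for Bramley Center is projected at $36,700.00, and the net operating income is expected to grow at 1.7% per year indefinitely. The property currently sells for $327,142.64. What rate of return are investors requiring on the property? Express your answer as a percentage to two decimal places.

P = D₁/(r − g) ⇒ r = D₁/P + g = $36,700.0000/$327,142.64 + 0.017 = 0.112183 + 0.017 = 0.129183

12.92%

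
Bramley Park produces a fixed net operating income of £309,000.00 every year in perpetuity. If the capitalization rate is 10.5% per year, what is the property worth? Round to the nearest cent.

£2942857.14

Level perpetuity: PV = C / r = £309,000.00 / 0.105 = £2,942,857.14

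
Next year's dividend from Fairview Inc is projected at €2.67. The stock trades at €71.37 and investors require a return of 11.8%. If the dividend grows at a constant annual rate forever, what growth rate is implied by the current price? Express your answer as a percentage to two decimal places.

P = D₁/(r−g) ⇒ g = r − D₁/P = 0.118 − €2.67/€71.37 = 0.080589

8.06%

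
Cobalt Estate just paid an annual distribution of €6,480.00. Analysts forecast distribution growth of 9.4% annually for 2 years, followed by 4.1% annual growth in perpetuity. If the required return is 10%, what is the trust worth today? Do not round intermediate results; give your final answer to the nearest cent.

€125943.84

D_1 = 7089.12000
D_2 = 7755.49728
Terminal value at year 2: TV = D_2×(1+g_2)/(r−g_2) = 8073.47267/0.059 = 136838.51980
P_0 = D_1/(1+r)^1 + D_2/(1+r)^2 + TV/(1+r)^2
    = 6444.65455 + 6409.50188 + 113089.68579 = 125943.84222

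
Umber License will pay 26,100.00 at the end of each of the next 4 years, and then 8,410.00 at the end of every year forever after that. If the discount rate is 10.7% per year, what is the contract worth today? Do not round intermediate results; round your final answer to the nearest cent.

PV of 4-year annuity: 26,100.00 × [1 − (1+0.107)^−4] / 0.107 = 81495.23296
Perpetuity value at year 4: 8,410.00 / 0.107 = 78598.13084
PV of perpetuity: 78598.13084 / (1+0.107)^4 = 52338.55578
Total PV = 81495.23296 + 52338.55578 = 133833.78874

133833.79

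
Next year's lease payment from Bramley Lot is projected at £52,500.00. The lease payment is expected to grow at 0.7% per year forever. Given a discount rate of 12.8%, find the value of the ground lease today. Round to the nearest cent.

£433884.30

Growing perpetuity: P = D₁ / (r − g) = £52,500.0000 / (0.128 − 0.007) = £433,884.30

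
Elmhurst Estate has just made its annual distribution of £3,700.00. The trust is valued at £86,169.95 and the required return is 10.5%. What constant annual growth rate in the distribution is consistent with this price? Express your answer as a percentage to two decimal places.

5.95%

P = D₀(1+g)/(r−g) ⇒ P(r−g) = D₀(1+g) ⇒ g(P+D₀) = P·r − D₀
g = (P·r − D₀)/(P + D₀) = (£86,169.95×0.105 − £3,700.00) / (£86,169.95 + £3,700.00) = 0.059506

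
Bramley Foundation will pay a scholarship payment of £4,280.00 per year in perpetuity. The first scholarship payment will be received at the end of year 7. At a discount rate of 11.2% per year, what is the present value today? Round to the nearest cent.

Value at end of year 6: C / r = £4,280.00 / 0.112 = £38,214.2857
Discount to today: PV = £38,214.2857 / (1 + 0.112)^6 = £38,214.2857 / 1.890727 = £20,211.43

£20211.43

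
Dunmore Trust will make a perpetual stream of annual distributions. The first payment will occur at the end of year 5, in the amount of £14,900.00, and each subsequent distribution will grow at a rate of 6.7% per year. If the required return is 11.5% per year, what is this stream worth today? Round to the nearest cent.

£200837.85

Value at end of year 4: C₁ / (r − g) = £14,900.00 / (0.115 − 0.067) = £310,416.6667
Discount to today: PV = £310,416.6667 / (1 + 0.115)^4 = £310,416.6667 / 1.545608 = £200,837.85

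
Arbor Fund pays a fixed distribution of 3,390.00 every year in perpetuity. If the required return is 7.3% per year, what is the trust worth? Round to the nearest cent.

46438.36

Level perpetuity: PV = C / r = 3,390.00 / 0.073 = 46,438.36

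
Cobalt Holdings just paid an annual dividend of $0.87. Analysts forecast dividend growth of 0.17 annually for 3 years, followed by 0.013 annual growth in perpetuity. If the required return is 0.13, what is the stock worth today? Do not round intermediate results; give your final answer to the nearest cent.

$11.16

D_1 = 1.01790
D_2 = 1.19094
D_3 = 1.39340
Terminal value at year 3: TV = D_3×(1+g_2)/(r−g_2) = 1.41152/0.117 = 12.06425
P_0 = D_1/(1+r)^1 + D_2/(1+r)^2 + D_3/(1+r)^3 + TV/(1+r)^3
    = 0.90080 + 0.93268 + 0.96570 + 8.36113 = 11.16031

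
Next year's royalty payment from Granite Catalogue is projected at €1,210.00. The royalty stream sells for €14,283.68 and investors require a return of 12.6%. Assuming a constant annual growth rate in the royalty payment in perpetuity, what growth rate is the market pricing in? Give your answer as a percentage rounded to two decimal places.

4.13%

P = D₁/(r−g) ⇒ g = r − D₁/P = 0.126 − €1,210.00/€14,283.68 = 0.041288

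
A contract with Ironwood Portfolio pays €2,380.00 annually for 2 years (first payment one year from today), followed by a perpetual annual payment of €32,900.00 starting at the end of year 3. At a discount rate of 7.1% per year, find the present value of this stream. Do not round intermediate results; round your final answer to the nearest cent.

PV of 2-year annuity: €2,380.00 × [1 − (1+0.071)^−2] / 0.071 = 4297.12626
Perpetuity value at year 2: €32,900.00 / 0.071 = 463380.28169
PV of perpetuity: 463380.28169 / (1+0.071)^2 = 403978.83048
Total PV = 4297.12626 + 403978.83048 = 408275.95674

€408275.96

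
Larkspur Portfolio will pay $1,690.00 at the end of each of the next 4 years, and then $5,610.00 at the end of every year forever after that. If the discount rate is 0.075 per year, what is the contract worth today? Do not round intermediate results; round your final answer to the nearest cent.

$61670.64

PV of 4-year annuity: $1,690.00 × [1 − (1+0.075)^−4] / 0.075 = 5660.36140
Perpetuity value at year 4: $5,610.00 / 0.075 = 74800.00000
PV of perpetuity: 74800.00000 / (1+0.075)^4 = 56010.27963
Total PV = 5660.36140 + 56010.27963 = 61670.64102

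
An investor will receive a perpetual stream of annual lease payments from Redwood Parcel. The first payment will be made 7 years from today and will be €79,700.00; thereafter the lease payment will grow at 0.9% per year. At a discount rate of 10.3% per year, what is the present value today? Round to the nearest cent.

Value at end of year 6: C₁ / (r − g) = €79,700.00 / (0.103 − 0.009) = €847,872.3404
Discount to today: PV = €847,872.3404 / (1 + 0.103)^6 = €847,872.3404 / 1.800749 = €470,844.38

€470844.38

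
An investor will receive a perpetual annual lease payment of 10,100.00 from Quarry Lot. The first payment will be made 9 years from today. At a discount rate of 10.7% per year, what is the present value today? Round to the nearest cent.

41855.89

Value at end of year 8: C / r = 10,100.00 / 0.107 = 94,392.5234
Discount to today: PV = 94,392.5234 / (1 + 0.107)^8 = 94,392.5234 / 2.255179 = 41,855.89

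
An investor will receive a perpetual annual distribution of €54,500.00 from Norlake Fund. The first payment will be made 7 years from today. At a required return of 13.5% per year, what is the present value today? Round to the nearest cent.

Value at end of year 6: C / r = €54,500.00 / 0.135 = €403,703.7037
Discount to today: PV = €403,703.7037 / (1 + 0.135)^6 = €403,703.7037 / 2.137840 = €188,837.21

€188837.21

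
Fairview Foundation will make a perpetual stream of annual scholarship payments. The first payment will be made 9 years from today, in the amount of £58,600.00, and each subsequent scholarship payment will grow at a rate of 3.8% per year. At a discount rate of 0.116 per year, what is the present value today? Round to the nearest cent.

Value at end of year 8: C₁ / (r − g) = £58,600.00 / (0.116 − 0.038) = £751,282.0513
Discount to today: PV = £751,282.0513 / (1 + 0.116)^8 = £751,282.0513 / 2.406099 = £312,240.66

£312240.66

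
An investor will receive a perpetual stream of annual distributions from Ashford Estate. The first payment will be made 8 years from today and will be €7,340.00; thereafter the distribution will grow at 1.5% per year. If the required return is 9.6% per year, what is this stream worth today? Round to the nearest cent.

Value at end of year 7: C₁ / (r − g) = €7,340.00 / (0.096 − 0.015) = €90,617.2840
Discount to today: PV = €90,617.2840 / (1 + 0.096)^7 = €90,617.2840 / 1.899651 = €47,702.06

€47702.06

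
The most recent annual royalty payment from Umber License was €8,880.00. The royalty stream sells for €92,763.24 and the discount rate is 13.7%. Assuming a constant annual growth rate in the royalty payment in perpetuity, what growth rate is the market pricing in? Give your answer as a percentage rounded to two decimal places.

3.77%

P = D₀(1+g)/(r−g) ⇒ P(r−g) = D₀(1+g) ⇒ g(P+D₀) = P·r − D₀
g = (P·r − D₀)/(P + D₀) = (€92,763.24×0.137 − €8,880.00) / (€92,763.24 + €8,880.00) = 0.037667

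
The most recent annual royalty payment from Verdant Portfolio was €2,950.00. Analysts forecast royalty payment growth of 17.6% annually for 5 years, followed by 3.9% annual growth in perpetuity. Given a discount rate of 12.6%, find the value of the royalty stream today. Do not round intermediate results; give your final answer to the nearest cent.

D_1 = 3469.20000
D_2 = 4079.77920
D_3 = 4797.82034
D_4 = 5642.23672
D_5 = 6635.27038
Terminal value at year 5: TV = D_5×(1+g_2)/(r−g_2) = 6894.04593/0.087 = 79241.90720
P_0 = D_1/(1+r)^1 + D_2/(1+r)^2 + D_3/(1+r)^3 + D_4/(1+r)^4 + D_5/(1+r)^5 + TV/(1+r)^5
    = 3080.99467 + 3217.80616 + 3360.69275 + 3509.92423 + 3665.78232 + 43778.71068 = 60613.91080

€60613.91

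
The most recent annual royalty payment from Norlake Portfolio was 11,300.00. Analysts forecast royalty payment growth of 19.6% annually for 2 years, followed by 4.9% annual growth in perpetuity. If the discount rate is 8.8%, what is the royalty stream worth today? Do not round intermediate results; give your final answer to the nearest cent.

D_1 = 13514.80000
D_2 = 16163.70080
Terminal value at year 2: TV = D_2×(1+g_2)/(r−g_2) = 16955.72214/0.039 = 434762.10613
P_0 = D_1/(1+r)^1 + D_2/(1+r)^2 + TV/(1+r)^2
    = 12421.69118 + 13654.72670 + 367277.13605 = 393353.55392

393353.55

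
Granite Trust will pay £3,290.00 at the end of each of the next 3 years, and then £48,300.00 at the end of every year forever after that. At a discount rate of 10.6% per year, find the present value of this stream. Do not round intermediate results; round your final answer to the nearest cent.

£344899.03

PV of 3-year annuity: £3,290.00 × [1 − (1+0.106)^−3] / 0.106 = 8096.08575
Perpetuity value at year 3: £48,300.00 / 0.106 = 455660.37736
PV of perpetuity: 455660.37736 / (1+0.106)^3 = 336802.94831
Total PV = 8096.08575 + 336802.94831 = 344899.03406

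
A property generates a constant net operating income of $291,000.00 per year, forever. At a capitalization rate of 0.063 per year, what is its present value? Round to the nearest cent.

Level perpetuity: PV = C / r = $291,000.00 / 0.063 = $4,619,047.62

$4619047.62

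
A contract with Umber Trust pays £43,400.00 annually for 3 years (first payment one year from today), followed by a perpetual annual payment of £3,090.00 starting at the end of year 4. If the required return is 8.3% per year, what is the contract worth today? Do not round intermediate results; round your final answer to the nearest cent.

£140551.92

PV of 3-year annuity: £43,400.00 × [1 − (1+0.083)^−3] / 0.083 = 111243.32216
Perpetuity value at year 3: £3,090.00 / 0.083 = 37228.91566
PV of perpetuity: 37228.91566 / (1+0.083)^3 = 29308.59618
Total PV = 111243.32216 + 29308.59618 = 140551.91834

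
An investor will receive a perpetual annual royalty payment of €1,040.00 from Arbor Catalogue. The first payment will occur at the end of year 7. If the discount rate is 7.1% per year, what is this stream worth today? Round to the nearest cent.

Value at end of year 6: C / r = €1,040.00 / 0.071 = €14,647.8873
Discount to today: PV = €14,647.8873 / (1 + 0.071)^6 = €14,647.8873 / 1.509165 = €9,705.95

€9705.95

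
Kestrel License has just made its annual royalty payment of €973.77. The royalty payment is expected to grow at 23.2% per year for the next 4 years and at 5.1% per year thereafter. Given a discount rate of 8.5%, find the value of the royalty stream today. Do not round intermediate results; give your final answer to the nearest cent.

D_1 = 1199.68464
D_2 = 1478.01148
D_3 = 1820.91014
D_4 = 2243.36129
Terminal value at year 4: TV = D_4×(1+g_2)/(r−g_2) = 2357.77272/0.034 = 69346.25639
P_0 = D_1/(1+r)^1 + D_2/(1+r)^2 + D_3/(1+r)^3 + D_4/(1+r)^4 + TV/(1+r)^4
    = 1105.70013 + 1255.50466 + 1425.60529 + 1618.75182 + 50038.47532 = 55444.03722

€55444.04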